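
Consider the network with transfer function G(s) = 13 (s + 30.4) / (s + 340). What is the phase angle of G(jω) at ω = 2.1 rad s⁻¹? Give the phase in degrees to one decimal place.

∠(j2.1 + 30.4) = arctan(2.1/30.4) = 3.95°
∠(j2.1 + 340) = arctan(2.1/340) = 0.35°
∠G(j2.1) = 3.95° − 0.35° = 3.60°

3.6°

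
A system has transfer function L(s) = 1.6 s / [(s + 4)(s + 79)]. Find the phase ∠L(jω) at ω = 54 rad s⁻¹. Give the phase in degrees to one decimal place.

∠(j54) = 90.00°
∠(j54 + 4) = arctan(54/4) = 85.76°
∠(j54 + 79) = arctan(54/79) = 34.35°
∠L(j54) = 90.00° − (85.76° + 34.35°) = -30.12°

-30.1°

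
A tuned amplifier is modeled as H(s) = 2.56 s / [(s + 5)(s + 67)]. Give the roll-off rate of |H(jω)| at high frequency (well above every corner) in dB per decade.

-20 dB/decade

With 1 zero and 2 poles, the high-frequency asymptotic slope is 20 × (1 − 2) = -20 dB/decade.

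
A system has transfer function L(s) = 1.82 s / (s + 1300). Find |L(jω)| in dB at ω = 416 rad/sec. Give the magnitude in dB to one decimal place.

-5.1 dB

|j416| = 416
|j416 + 1300| = √(416² + 1300²) = 1365
|L(j416)| = 1.82 × 416 / 1365 = 0.55469
20 log₁₀(0.55469) = -5.12 dB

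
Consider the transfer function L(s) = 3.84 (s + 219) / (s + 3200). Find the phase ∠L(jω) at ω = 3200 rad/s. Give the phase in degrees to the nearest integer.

41°

∠(j3200 + 219) = arctan(3200/219) = 86.08°
∠(j3200 + 3200) = arctan(3200/3200) = 45.00°
∠L(j3200) = 86.08° − 45.00° = 41.08°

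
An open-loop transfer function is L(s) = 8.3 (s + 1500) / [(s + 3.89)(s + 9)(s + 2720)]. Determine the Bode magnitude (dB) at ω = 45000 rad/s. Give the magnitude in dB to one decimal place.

-167.8 dB

|j45000 + 1500| = √(45000² + 1500²) = 4.502e+04
|j45000 + 3.89| = √(45000² + 3.89²) = 4.5e+04
|j45000 + 9| = √(45000² + 9²) = 4.5e+04
|j45000 + 2720| = √(45000² + 2720²) = 4.508e+04
|L(j45000)| = 8.3 × 4.502e+04 / (4.5e+04 × 4.5e+04 × 4.508e+04) = 4.0936e-09
20 log₁₀(4.0936e-09) = -167.76 dB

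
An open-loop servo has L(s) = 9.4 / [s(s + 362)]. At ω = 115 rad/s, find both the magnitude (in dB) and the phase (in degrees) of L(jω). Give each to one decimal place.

|L| = -73.3 dB, ∠L = -107.6 deg

|j115 + 362| = √(115² + 362²) = 379.8
|j115| = 115
|L(j115)| = 9.4 / (379.8 × 115) = 0.0002152
20 log₁₀(0.0002152) = -73.34 dB
∠(j115 + 362) = arctan(115/362) = 17.62°
∠(j115) = 90.00°
∠L(j115) = − (17.62° + 90.00°) = -107.62°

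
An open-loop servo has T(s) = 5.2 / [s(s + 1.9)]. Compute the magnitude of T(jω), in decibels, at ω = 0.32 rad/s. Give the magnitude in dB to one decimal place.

|j0.32 + 1.9| = √(0.32² + 1.9²) = 1.927
|j0.32| = 0.32
|T(j0.32)| = 5.2 / (1.927 × 0.32) = 8.4339
20 log₁₀(8.4339) = 18.52 dB

18.5 dB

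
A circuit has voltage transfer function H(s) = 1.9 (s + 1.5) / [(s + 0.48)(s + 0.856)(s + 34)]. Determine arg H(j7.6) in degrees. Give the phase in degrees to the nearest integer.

∠(j7.6 + 1.5) = arctan(7.6/1.5) = 78.84°
∠(j7.6 + 0.48) = arctan(7.6/0.48) = 86.39°
∠(j7.6 + 0.856) = arctan(7.6/0.856) = 83.57°
∠(j7.6 + 34) = arctan(7.6/34) = 12.60°
∠H(j7.6) = 78.84° − (86.39° + 83.57° + 12.60°) = -103.72°

-104°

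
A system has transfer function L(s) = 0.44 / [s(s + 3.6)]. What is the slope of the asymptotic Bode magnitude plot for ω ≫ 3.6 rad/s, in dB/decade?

-40 dB/decade

With 0 zeros and 2 poles, the high-frequency asymptotic slope is 20 × (0 − 2) = -40 dB/decade.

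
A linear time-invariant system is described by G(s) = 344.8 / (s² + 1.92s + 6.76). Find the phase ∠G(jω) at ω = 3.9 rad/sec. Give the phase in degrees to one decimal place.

∠[(j3.9)² + 1.92(j3.9) + 6.76] = ∠[-8.45 + j7.488] = 138.45°
∠G(j3.9) = −138.45° = -138.45°

-138.5 deg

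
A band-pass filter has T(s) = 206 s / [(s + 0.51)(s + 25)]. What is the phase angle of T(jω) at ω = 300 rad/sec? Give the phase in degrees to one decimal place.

∠(j300) = 90.00°
∠(j300 + 0.51) = arctan(300/0.51) = 89.90°
∠(j300 + 25) = arctan(300/25) = 85.24°
∠T(j300) = 90.00° − (89.90° + 85.24°) = -85.14°

-85.1°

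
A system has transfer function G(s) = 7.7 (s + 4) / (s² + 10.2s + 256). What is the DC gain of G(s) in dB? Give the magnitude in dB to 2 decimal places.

-18.39 dB

G(0) = 7.7 × 4 / 256 = 0.12031
20 log₁₀(0.12031) = -18.394 dB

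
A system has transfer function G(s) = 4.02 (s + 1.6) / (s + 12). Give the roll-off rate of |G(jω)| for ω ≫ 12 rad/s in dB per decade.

0 dB/decade

With 1 zero and 1 pole, the high-frequency asymptotic slope is 20 × (1 − 1) = 0 dB/decade.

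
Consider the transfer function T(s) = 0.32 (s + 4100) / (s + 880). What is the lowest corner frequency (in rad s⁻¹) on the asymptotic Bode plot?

Break frequencies occur at each pole and zero magnitude: 880 rad s⁻¹, 4100 rad s⁻¹.
The lowest is 880 rad s⁻¹.

880 rad s⁻¹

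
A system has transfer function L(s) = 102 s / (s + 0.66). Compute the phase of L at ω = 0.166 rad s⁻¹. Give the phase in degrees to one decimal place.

∠(j0.166) = 90.00°
∠(j0.166 + 0.66) = arctan(0.166/0.66) = 14.12°
∠L(j0.166) = 90.00° − 14.12° = 75.88°

75.9°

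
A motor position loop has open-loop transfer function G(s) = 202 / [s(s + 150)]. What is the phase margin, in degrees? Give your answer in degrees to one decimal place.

89.5°

Gain crossover: |G(jω)| = 1 at ω ≈ 1.35 rad/sec.
∠G(j1.35) = −90° − arctan(1.35/150) ≈ -90.51°
PM = 180° + (-90.51°) = 89.49°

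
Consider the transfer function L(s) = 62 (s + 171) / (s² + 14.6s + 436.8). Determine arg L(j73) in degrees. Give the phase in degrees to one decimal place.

-144.6°

∠(j73 + 171) = arctan(73/171) = 23.12°
∠[(j73)² + 14.6(j73) + 436.8] = ∠[-4892.2 + j1065.8] = 167.71°
∠L(j73) = 23.12° − 167.71° = -144.59°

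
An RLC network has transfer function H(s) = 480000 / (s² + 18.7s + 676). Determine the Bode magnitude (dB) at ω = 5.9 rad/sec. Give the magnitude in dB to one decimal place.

|(j5.9)² + 18.7(j5.9) + 676| = |641.19 + j110.33| = 650.6
|H(j5.9)| = 480000 / 650.6 = 737.77
20 log₁₀(737.77) = 57.36 dB

57.4 dB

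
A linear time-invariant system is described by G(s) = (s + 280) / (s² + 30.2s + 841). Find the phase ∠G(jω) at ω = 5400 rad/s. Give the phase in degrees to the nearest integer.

∠(j5400 + 280) = arctan(5400/280) = 87.03°
∠[(j5400)² + 30.2(j5400) + 841] = ∠[-2.9159e+07 + j1.6308e+05] = 179.68°
∠G(j5400) = 87.03° − 179.68° = -92.65°

-93 deg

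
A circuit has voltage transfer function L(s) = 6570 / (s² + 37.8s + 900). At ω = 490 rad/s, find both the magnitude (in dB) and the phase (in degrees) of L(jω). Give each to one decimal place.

|(j490)² + 37.8(j490) + 900| = |-2.392e+05 + j18522| = 2.399e+05
|L(j490)| = 6570 / 2.399e+05 = 0.027385
20 log₁₀(0.027385) = -31.25 dB
∠[(j490)² + 37.8(j490) + 900] = ∠[-2.392e+05 + j18522] = 175.57°
∠L(j490) = −175.57° = -175.57°

|L| = -31.2 dB, ∠L = -175.6°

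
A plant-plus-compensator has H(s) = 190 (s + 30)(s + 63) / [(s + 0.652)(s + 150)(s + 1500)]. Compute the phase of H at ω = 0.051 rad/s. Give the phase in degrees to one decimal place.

∠(j0.051 + 30) = arctan(0.051/30) = 0.10°
∠(j0.051 + 63) = arctan(0.051/63) = 0.05°
∠(j0.051 + 0.652) = arctan(0.051/0.652) = 4.47°
∠(j0.051 + 150) = arctan(0.051/150) = 0.02°
∠(j0.051 + 1500) = arctan(0.051/1500) = 0.00°
∠H(j0.051) = 0.10° + 0.05° − (4.47° + 0.02° + 0.00°) = -4.35°

-4.4 deg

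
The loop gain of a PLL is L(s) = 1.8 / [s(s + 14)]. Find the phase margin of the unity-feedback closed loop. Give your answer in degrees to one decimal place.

89.5°

Gain crossover: |L(jω)| = 1 at ω ≈ 0.129 rad s⁻¹.
∠L(j0.129) = −90° − arctan(0.129/14) ≈ -90.53°
PM = 180° + (-90.53°) = 89.47°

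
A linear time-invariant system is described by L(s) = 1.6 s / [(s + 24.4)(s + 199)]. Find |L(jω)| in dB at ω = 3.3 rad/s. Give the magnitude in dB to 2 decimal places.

|j3.3| = 3.3
|j3.3 + 24.4| = √(3.3² + 24.4²) = 24.62
|j3.3 + 199| = √(3.3² + 199²) = 199
|L(j3.3)| = 1.6 × 3.3 / (24.62 × 199) = 0.0010774
20 log₁₀(0.0010774) = -59.352 dB

-59.35 dB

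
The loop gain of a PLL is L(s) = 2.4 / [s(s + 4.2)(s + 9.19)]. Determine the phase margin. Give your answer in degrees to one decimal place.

88.8°

Gain crossover: |L(jω)| = 1 at ω ≈ 0.0622 rad s⁻¹.
∠L(j0.0622) = −90° − arctan(0.0622/4.2) − arctan(0.0622/9.19) ≈ -91.24°
PM = 180° + (-91.24°) = 88.76°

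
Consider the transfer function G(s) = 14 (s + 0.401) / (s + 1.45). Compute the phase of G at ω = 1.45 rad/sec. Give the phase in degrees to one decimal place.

29.5°

∠(j1.45 + 0.401) = arctan(1.45/0.401) = 74.54°
∠(j1.45 + 1.45) = arctan(1.45/1.45) = 45.00°
∠G(j1.45) = 74.54° − 45.00° = 29.54°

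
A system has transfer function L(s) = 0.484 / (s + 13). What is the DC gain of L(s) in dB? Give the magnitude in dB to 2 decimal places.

L(0) = 0.484 / 13 = 0.037231
20 log₁₀(0.037231) = -28.582 dB

-28.58 dB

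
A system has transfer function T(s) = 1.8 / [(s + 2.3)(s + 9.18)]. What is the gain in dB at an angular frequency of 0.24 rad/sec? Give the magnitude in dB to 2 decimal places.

-21.44 dB

|j0.24 + 2.3| = √(0.24² + 2.3²) = 2.312
|j0.24 + 9.18| = √(0.24² + 9.18²) = 9.183
|T(j0.24)| = 1.8 / (2.312 × 9.183) = 0.084762
20 log₁₀(0.084762) = -21.436 dB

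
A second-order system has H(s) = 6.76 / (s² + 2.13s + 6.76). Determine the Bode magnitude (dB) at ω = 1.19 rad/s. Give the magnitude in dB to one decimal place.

|(j1.19)² + 2.13(j1.19) + 6.76| = |5.3439 + j2.5347| = 5.915
|H(j1.19)| = 6.76 / 5.915 = 1.1429
20 log₁₀(1.1429) = 1.16 dB

1.2 dB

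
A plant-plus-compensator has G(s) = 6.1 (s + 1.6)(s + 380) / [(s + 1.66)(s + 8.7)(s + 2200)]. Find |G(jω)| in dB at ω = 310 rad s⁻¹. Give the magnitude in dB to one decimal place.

-47.2 dB

|j310 + 1.6| = √(310² + 1.6²) = 310
|j310 + 380| = √(310² + 380²) = 490.4
|j310 + 1.66| = √(310² + 1.66²) = 310
|j310 + 8.7| = √(310² + 8.7²) = 310.1
|j310 + 2200| = √(310² + 2200²) = 2222
|G(j310)| = 6.1 × 310 × 490.4 / (310 × 310.1 × 2222) = 0.0043417
20 log₁₀(0.0043417) = -47.25 dB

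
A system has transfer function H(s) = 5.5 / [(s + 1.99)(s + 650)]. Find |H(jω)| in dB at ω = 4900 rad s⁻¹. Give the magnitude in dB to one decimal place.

-132.9 dB

|j4900 + 1.99| = √(4900² + 1.99²) = 4900
|j4900 + 650| = √(4900² + 650²) = 4943
|H(j4900)| = 5.5 / (4900 × 4943) = 2.2708e-07
20 log₁₀(2.2708e-07) = -132.88 dB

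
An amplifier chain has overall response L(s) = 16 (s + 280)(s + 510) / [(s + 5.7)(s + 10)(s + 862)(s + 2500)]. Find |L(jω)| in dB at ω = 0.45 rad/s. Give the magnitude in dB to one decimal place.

-34.6 dB

|j0.45 + 280| = √(0.45² + 280²) = 280
|j0.45 + 510| = √(0.45² + 510²) = 510
|j0.45 + 5.7| = √(0.45² + 5.7²) = 5.718
|j0.45 + 10| = √(0.45² + 10²) = 10.01
|j0.45 + 862| = √(0.45² + 862²) = 862
|j0.45 + 2500| = √(0.45² + 2500²) = 2500
|L(j0.45)| = 16 × 280 × 510 / (5.718 × 10.01 × 862 × 2500) = 0.018524
20 log₁₀(0.018524) = -34.65 dB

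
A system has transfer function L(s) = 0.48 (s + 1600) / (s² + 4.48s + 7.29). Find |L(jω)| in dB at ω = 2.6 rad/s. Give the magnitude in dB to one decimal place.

|j2.6 + 1600| = √(2.6² + 1600²) = 1600
|(j2.6)² + 4.48(j2.6) + 7.29| = |0.53 + j11.648| = 11.66
|L(j2.6)| = 0.48 × 1600 / 11.66 = 65.866
20 log₁₀(65.866) = 36.37 dB

36.4 dB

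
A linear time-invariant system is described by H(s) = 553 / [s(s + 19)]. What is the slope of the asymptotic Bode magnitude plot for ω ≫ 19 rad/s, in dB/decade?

-40 dB/decade

With 0 zeros and 2 poles, the high-frequency asymptotic slope is 20 × (0 − 2) = -40 dB/decade.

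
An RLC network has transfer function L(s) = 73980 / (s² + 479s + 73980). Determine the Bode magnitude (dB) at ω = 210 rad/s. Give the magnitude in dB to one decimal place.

-3.0 dB

|(j210)² + 479(j210) + 73980| = |29880 + j1.0059e+05| = 1.049e+05
|L(j210)| = 73980 / 1.049e+05 = 0.70501
20 log₁₀(0.70501) = -3.04 dB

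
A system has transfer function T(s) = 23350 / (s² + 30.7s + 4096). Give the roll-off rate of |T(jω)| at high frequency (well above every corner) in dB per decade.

-40 dB/decade

With 0 zeros and 2 poles, the high-frequency asymptotic slope is 20 × (0 − 2) = -40 dB/decade.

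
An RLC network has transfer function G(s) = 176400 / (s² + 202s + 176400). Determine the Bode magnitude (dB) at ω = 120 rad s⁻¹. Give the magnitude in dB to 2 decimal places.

|(j120)² + 202(j120) + 176400| = |1.62e+05 + j24240| = 1.638e+05
|G(j120)| = 176400 / 1.638e+05 = 1.0769
20 log₁₀(1.0769) = 0.644 dB

0.64 dB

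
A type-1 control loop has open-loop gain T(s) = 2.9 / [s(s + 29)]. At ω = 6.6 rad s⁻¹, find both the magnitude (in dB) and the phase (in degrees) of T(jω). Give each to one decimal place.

|T| = -36.6 dB, ∠T = -102.8°

|j6.6 + 29| = √(6.6² + 29²) = 29.74
|j6.6| = 6.6
|T(j6.6)| = 2.9 / (29.74 × 6.6) = 0.014774
20 log₁₀(0.014774) = -36.61 dB
∠(j6.6 + 29) = arctan(6.6/29) = 12.82°
∠(j6.6) = 90.00°
∠T(j6.6) = − (12.82° + 90.00°) = -102.82°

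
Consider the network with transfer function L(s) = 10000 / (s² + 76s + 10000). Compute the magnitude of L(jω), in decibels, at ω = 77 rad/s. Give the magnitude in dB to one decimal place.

2.9 dB

|(j77)² + 76(j77) + 10000| = |4071 + j5852| = 7129
|L(j77)| = 10000 / 7129 = 1.4028
20 log₁₀(1.4028) = 2.94 dB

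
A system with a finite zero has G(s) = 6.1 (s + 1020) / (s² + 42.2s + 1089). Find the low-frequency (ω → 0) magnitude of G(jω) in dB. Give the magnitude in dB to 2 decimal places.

15.14 dB

G(0) = 6.1 × 1020 / 1089 = 5.7135
20 log₁₀(5.7135) = 15.138 dB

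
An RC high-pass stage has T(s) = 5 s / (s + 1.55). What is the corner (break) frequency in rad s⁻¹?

The single real pole at s = −1.55 gives a corner at ω = 1.55 rad s⁻¹.

1.55 rad s⁻¹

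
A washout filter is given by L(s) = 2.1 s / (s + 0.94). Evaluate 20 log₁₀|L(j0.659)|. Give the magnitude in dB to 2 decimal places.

1.62 dB

|j0.659| = 0.659
|j0.659 + 0.94| = √(0.659² + 0.94²) = 1.148
|L(j0.659)| = 2.1 × 0.659 / 1.148 = 1.2055
20 log₁₀(1.2055) = 1.623 dB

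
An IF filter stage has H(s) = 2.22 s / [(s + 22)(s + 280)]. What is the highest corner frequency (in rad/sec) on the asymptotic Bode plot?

Break frequencies occur at each pole and zero magnitude: 22 rad/sec, 280 rad/sec.
The highest is 280 rad/sec.

280 rad/sec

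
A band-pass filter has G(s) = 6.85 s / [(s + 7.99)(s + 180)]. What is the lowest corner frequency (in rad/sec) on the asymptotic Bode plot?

7.99 rad/sec

Break frequencies occur at each pole and zero magnitude: 7.99 rad/sec, 180 rad/sec.
The lowest is 7.99 rad/sec.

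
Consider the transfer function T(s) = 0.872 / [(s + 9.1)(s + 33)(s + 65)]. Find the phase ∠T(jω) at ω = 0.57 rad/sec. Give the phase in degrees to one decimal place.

∠(j0.57 + 9.1) = arctan(0.57/9.1) = 3.58°
∠(j0.57 + 33) = arctan(0.57/33) = 0.99°
∠(j0.57 + 65) = arctan(0.57/65) = 0.50°
∠T(j0.57) = − (3.58° + 0.99° + 0.50°) = -5.08°

-5.1°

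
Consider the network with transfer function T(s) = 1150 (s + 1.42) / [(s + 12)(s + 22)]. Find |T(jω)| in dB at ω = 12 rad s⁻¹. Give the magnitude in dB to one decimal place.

|j12 + 1.42| = √(12² + 1.42²) = 12.08
|j12 + 12| = √(12² + 12²) = 16.97
|j12 + 22| = √(12² + 22²) = 25.06
|T(j12)| = 1150 × 12.08 / (16.97 × 25.06) = 32.676
20 log₁₀(32.676) = 30.28 dB

30.3 dB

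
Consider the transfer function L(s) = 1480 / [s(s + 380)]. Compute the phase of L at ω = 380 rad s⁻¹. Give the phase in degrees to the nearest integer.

∠(j380 + 380) = arctan(380/380) = 45.00°
∠(j380) = 90.00°
∠L(j380) = − (45.00° + 90.00°) = -135.00°

-135°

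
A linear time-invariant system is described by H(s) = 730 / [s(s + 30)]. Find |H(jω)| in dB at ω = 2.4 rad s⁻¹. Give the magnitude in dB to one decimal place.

20.1 dB

|j2.4 + 30| = √(2.4² + 30²) = 30.1
|j2.4| = 2.4
|H(j2.4)| = 730 / (30.1 × 2.4) = 10.107
20 log₁₀(10.107) = 20.09 dB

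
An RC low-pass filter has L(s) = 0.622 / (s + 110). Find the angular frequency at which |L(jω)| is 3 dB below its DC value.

110 rad s⁻¹

For a single-pole low-pass, the −3 dB point is at the pole: ω = 110 rad s⁻¹.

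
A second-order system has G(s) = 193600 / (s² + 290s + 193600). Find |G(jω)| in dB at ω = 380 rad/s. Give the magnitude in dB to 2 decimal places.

|(j380)² + 290(j380) + 193600| = |49200 + j1.102e+05| = 1.207e+05
|G(j380)| = 193600 / 1.207e+05 = 1.6042
20 log₁₀(1.6042) = 4.105 dB

4.11 dB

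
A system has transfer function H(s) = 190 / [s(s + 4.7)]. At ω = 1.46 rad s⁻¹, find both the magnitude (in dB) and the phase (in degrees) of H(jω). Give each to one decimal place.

|j1.46 + 4.7| = √(1.46² + 4.7²) = 4.922
|j1.46| = 1.46
|H(j1.46)| = 190 / (4.922 × 1.46) = 26.442
20 log₁₀(26.442) = 28.45 dB
∠(j1.46 + 4.7) = arctan(1.46/4.7) = 17.26°
∠(j1.46) = 90.00°
∠H(j1.46) = − (17.26° + 90.00°) = -107.26°

|H| = 28.4 dB, ∠H = -107.3°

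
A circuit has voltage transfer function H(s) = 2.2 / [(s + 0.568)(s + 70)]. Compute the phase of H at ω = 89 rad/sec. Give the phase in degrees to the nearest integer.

∠(j89 + 0.568) = arctan(89/0.568) = 89.63°
∠(j89 + 70) = arctan(89/70) = 51.81°
∠H(j89) = − (89.63° + 51.81°) = -141.45°

-141°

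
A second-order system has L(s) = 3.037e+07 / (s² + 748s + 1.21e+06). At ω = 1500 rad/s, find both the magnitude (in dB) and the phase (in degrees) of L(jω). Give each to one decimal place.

|(j1500)² + 748(j1500) + 1.21e+06| = |-1.04e+06 + j1.122e+06| = 1.53e+06
|L(j1500)| = 3.037e+07 / 1.53e+06 = 19.851
20 log₁₀(19.851) = 25.96 dB
∠[(j1500)² + 748(j1500) + 1.21e+06] = ∠[-1.04e+06 + j1.122e+06] = 132.83°
∠L(j1500) = −132.83° = -132.83°

|L| = 26.0 dB, ∠L = -132.8°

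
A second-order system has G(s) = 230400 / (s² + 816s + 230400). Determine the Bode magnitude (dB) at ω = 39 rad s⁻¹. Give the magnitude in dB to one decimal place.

|(j39)² + 816(j39) + 230400| = |2.2888e+05 + j31824| = 2.311e+05
|G(j39)| = 230400 / 2.311e+05 = 0.99705
20 log₁₀(0.99705) = -0.03 dB

-0.0 dB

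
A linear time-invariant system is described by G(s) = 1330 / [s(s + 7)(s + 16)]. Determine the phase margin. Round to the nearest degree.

Gain crossover: |G(jω)| = 1 at ω ≈ 7.4 rad/s.
∠G(j7.4) = −90° − arctan(7.4/7) − arctan(7.4/16) ≈ -161.44°
PM = 180° + (-161.44°) = 18.56°

19°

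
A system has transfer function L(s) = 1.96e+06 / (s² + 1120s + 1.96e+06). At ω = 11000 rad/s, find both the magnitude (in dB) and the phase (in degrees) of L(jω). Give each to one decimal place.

|L| = -35.7 dB, ∠L = -174.1°

|(j11000)² + 1120(j11000) + 1.96e+06| = |-1.1904e+08 + j1.232e+07| = 1.197e+08
|L(j11000)| = 1.96e+06 / 1.197e+08 = 0.016378
20 log₁₀(0.016378) = -35.72 dB
∠[(j11000)² + 1120(j11000) + 1.96e+06] = ∠[-1.1904e+08 + j1.232e+07] = 174.09°
∠L(j11000) = −174.09° = -174.09°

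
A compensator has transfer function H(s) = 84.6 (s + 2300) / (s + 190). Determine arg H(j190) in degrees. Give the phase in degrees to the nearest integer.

-40°

∠(j190 + 2300) = arctan(190/2300) = 4.72°
∠(j190 + 190) = arctan(190/190) = 45.00°
∠H(j190) = 4.72° − 45.00° = -40.28°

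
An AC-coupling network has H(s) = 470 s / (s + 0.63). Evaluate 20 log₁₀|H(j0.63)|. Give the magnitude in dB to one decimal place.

|j0.63| = 0.63
|j0.63 + 0.63| = √(0.63² + 0.63²) = 0.891
|H(j0.63)| = 470 × 0.63 / 0.891 = 332.34
20 log₁₀(332.34) = 50.43 dB

50.4 dB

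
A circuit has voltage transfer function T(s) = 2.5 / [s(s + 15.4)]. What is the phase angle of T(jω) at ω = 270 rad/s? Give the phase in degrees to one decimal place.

∠(j270 + 15.4) = arctan(270/15.4) = 86.74°
∠(j270) = 90.00°
∠T(j270) = − (86.74° + 90.00°) = -176.74°

-176.7°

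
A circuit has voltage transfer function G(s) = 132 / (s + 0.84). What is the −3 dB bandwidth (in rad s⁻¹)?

0.84 rad s⁻¹

For a single-pole low-pass, the −3 dB point is at the pole: ω = 0.84 rad s⁻¹.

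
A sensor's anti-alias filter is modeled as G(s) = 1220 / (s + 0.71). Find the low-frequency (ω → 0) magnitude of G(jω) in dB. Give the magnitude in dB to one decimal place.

G(0) = 1220 / 0.71 = 1718.3
20 log₁₀(1718.3) = 64.70 dB

64.7 dB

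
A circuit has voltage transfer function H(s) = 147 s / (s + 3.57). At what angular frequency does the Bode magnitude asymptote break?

The single real pole at s = −3.57 gives a corner at ω = 3.57 rad s⁻¹.

3.57 rad s⁻¹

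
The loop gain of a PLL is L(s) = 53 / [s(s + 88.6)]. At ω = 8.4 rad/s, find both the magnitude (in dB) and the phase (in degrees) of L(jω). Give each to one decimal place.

|j8.4 + 88.6| = √(8.4² + 88.6²) = 89
|j8.4| = 8.4
|L(j8.4)| = 53 / (89 × 8.4) = 0.070896
20 log₁₀(0.070896) = -22.99 dB
∠(j8.4 + 88.6) = arctan(8.4/88.6) = 5.42°
∠(j8.4) = 90.00°
∠L(j8.4) = − (5.42° + 90.00°) = -95.42°

|L| = -23.0 dB, ∠L = -95.4°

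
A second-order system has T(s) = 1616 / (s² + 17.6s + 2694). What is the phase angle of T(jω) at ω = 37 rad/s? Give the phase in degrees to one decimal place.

-26.2°

∠[(j37)² + 17.6(j37) + 2694] = ∠[1325 + j651.2] = 26.17°
∠T(j37) = −26.17° = -26.17°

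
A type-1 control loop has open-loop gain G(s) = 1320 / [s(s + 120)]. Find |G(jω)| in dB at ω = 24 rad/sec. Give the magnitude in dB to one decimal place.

-6.9 dB

|j24 + 120| = √(24² + 120²) = 122.4
|j24| = 24
|G(j24)| = 1320 / (122.4 × 24) = 0.44943
20 log₁₀(0.44943) = -6.95 dB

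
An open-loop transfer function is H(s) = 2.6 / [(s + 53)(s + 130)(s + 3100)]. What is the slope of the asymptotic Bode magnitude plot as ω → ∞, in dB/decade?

With 0 zeros and 3 poles, the high-frequency asymptotic slope is 20 × (0 − 3) = -60 dB/decade.

-60 dB/decade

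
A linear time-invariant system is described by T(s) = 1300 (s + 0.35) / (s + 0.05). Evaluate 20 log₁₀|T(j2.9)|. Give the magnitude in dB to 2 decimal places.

|j2.9 + 0.35| = √(2.9² + 0.35²) = 2.921
|j2.9 + 0.05| = √(2.9² + 0.05²) = 2.9
|T(j2.9)| = 1300 × 2.921 / 2.9 = 1309.2
20 log₁₀(1309.2) = 62.340 dB

62.34 dB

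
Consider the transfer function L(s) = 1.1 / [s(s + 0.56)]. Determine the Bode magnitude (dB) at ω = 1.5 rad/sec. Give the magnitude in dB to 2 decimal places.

|j1.5 + 0.56| = √(1.5² + 0.56²) = 1.601
|j1.5| = 1.5
|L(j1.5)| = 1.1 / (1.601 × 1.5) = 0.45801
20 log₁₀(0.45801) = -6.782 dB

-6.78 dB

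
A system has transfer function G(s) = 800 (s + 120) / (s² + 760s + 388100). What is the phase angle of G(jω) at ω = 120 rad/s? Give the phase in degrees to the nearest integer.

31°

∠(j120 + 120) = arctan(120/120) = 45.00°
∠[(j120)² + 760(j120) + 388100] = ∠[3.737e+05 + j91200] = 13.71°
∠G(j120) = 45.00° − 13.71° = 31.29°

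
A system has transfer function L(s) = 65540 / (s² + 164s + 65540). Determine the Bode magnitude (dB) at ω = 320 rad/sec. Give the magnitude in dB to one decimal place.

0.2 dB

|(j320)² + 164(j320) + 65540| = |-36860 + j52480| = 6.413e+04
|L(j320)| = 65540 / 6.413e+04 = 1.022
20 log₁₀(1.022) = 0.19 dB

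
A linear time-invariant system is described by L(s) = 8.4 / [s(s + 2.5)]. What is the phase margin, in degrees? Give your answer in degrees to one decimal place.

46.0°

Gain crossover: |L(jω)| = 1 at ω ≈ 2.42 rad/s.
∠L(j2.42) = −90° − arctan(2.42/2.5) ≈ -134.02°
PM = 180° + (-134.02°) = 45.98°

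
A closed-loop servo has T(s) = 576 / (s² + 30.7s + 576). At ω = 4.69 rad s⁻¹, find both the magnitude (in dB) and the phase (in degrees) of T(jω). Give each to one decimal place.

|T| = 0.1 dB, ∠T = -14.6 deg

|(j4.69)² + 30.7(j4.69) + 576| = |554 + j143.98| = 572.4
|T(j4.69)| = 576 / 572.4 = 1.0063
20 log₁₀(1.0063) = 0.05 dB
∠[(j4.69)² + 30.7(j4.69) + 576] = ∠[554 + j143.98] = 14.57°
∠T(j4.69) = −14.57° = -14.57°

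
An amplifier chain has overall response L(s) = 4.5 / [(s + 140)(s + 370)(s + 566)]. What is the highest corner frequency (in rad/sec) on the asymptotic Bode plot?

Break frequencies occur at each pole and zero magnitude: 140 rad/sec, 370 rad/sec, 566 rad/sec.
The highest is 566 rad/sec.

566 rad/sec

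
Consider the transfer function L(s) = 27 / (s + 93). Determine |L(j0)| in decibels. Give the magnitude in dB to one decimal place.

-10.7 dB

L(0) = 27 / 93 = 0.29032
20 log₁₀(0.29032) = -10.74 dB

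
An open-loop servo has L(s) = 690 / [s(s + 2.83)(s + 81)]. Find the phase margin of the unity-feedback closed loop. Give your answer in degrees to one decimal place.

49.0 deg

Gain crossover: |L(jω)| = 1 at ω ≈ 2.32 rad/s.
∠L(j2.32) = −90° − arctan(2.32/2.83) − arctan(2.32/81) ≈ -131.05°
PM = 180° + (-131.05°) = 48.95°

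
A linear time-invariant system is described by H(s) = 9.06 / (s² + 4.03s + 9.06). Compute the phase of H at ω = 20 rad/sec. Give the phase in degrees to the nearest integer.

∠[(j20)² + 4.03(j20) + 9.06] = ∠[-390.94 + j80.6] = 168.35°
∠H(j20) = −168.35° = -168.35°

-168°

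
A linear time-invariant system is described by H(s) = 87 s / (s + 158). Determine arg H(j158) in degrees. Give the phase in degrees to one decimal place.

45.0°

∠(j158) = 90.00°
∠(j158 + 158) = arctan(158/158) = 45.00°
∠H(j158) = 90.00° − 45.00° = 45.00°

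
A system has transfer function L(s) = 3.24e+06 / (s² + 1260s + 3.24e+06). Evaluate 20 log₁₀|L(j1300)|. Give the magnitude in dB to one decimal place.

|(j1300)² + 1260(j1300) + 3.24e+06| = |1.55e+06 + j1.638e+06| = 2.255e+06
|L(j1300)| = 3.24e+06 / 2.255e+06 = 1.4367
20 log₁₀(1.4367) = 3.15 dB

3.1 dB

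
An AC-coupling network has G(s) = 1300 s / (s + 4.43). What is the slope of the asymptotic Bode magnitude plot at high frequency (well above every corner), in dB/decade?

With 1 zero and 1 pole, the high-frequency asymptotic slope is 20 × (1 − 1) = 0 dB/decade.

0 dB/decade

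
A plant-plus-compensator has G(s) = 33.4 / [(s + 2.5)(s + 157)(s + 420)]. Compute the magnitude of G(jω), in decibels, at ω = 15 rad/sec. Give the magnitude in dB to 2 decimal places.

-89.59 dB

|j15 + 2.5| = √(15² + 2.5²) = 15.21
|j15 + 157| = √(15² + 157²) = 157.7
|j15 + 420| = √(15² + 420²) = 420.3
|G(j15)| = 33.4 / (15.21 × 157.7 × 420.3) = 3.3137e-05
20 log₁₀(3.3137e-05) = -89.594 dB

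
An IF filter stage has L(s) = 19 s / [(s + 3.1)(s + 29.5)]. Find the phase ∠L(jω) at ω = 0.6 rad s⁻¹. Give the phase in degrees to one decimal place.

77.9°

∠(j0.6) = 90.00°
∠(j0.6 + 3.1) = arctan(0.6/3.1) = 10.95°
∠(j0.6 + 29.5) = arctan(0.6/29.5) = 1.17°
∠L(j0.6) = 90.00° − (10.95° + 1.17°) = 77.88°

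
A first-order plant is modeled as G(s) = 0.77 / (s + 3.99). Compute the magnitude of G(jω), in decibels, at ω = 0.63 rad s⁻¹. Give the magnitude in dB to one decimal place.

-14.4 dB

|j0.63 + 3.99| = √(0.63² + 3.99²) = 4.039
|G(j0.63)| = 0.77 / 4.039 = 0.19062
20 log₁₀(0.19062) = -14.40 dB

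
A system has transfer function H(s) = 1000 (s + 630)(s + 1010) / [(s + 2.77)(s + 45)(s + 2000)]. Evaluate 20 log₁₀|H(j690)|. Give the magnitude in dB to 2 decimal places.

1.08 dB

|j690 + 630| = √(690² + 630²) = 934.3
|j690 + 1010| = √(690² + 1010²) = 1223
|j690 + 2.77| = √(690² + 2.77²) = 690
|j690 + 45| = √(690² + 45²) = 691.5
|j690 + 2000| = √(690² + 2000²) = 2116
|H(j690)| = 1000 × 934.3 × 1223 / (690 × 691.5 × 2116) = 1.1322
20 log₁₀(1.1322) = 1.079 dB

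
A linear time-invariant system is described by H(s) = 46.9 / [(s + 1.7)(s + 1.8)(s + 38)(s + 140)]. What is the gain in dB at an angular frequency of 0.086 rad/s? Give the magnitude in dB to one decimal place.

-50.8 dB

|j0.086 + 1.7| = √(0.086² + 1.7²) = 1.702
|j0.086 + 1.8| = √(0.086² + 1.8²) = 1.802
|j0.086 + 38| = √(0.086² + 38²) = 38
|j0.086 + 140| = √(0.086² + 140²) = 140
|H(j0.086)| = 46.9 / (1.702 × 1.802 × 38 × 140) = 0.002874
20 log₁₀(0.002874) = -50.83 dB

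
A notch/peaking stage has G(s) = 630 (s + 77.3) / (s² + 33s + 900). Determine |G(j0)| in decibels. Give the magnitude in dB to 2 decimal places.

34.67 dB

G(0) = 630 × 77.3 / 900 = 54.11
20 log₁₀(54.11) = 34.666 dB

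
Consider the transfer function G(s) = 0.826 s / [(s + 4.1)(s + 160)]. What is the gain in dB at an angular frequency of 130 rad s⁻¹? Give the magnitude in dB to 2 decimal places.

-47.95 dB

|j130| = 130
|j130 + 4.1| = √(130² + 4.1²) = 130.1
|j130 + 160| = √(130² + 160²) = 206.2
|G(j130)| = 0.826 × 130 / (130.1 × 206.2) = 0.0040047
20 log₁₀(0.0040047) = -47.949 dB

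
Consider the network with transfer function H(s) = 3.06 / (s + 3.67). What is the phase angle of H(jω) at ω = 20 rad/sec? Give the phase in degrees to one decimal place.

∠(j20 + 3.67) = arctan(20/3.67) = 79.60°
∠H(j20) = −79.60° = -79.60°

-79.6°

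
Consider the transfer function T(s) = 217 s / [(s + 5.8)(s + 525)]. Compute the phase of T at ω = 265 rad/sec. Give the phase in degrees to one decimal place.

∠(j265) = 90.00°
∠(j265 + 5.8) = arctan(265/5.8) = 88.75°
∠(j265 + 525) = arctan(265/525) = 26.78°
∠T(j265) = 90.00° − (88.75° + 26.78°) = -25.53°

-25.5°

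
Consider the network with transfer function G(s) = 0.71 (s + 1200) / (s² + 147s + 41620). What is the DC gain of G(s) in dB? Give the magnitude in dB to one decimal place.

G(0) = 0.71 × 1200 / 41620 = 0.020471
20 log₁₀(0.020471) = -33.78 dB

-33.8 dB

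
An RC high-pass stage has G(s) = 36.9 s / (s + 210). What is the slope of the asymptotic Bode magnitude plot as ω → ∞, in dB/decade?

0 dB/decade

With 1 zero and 1 pole, the high-frequency asymptotic slope is 20 × (1 − 1) = 0 dB/decade.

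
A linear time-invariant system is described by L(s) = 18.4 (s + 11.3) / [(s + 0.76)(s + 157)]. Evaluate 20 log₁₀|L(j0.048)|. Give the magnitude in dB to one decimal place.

4.8 dB

|j0.048 + 11.3| = √(0.048² + 11.3²) = 11.3
|j0.048 + 0.76| = √(0.048² + 0.76²) = 0.7615
|j0.048 + 157| = √(0.048² + 157²) = 157
|L(j0.048)| = 18.4 × 11.3 / (0.7615 × 157) = 1.7391
20 log₁₀(1.7391) = 4.81 dB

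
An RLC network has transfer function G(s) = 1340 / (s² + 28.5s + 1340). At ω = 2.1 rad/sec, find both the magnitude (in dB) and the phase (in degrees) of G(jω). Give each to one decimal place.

|G| = 0.0 dB, ∠G = -2.6°

|(j2.1)² + 28.5(j2.1) + 1340| = |1335.6 + j59.85| = 1337
|G(j2.1)| = 1340 / 1337 = 1.0023
20 log₁₀(1.0023) = 0.02 dB
∠[(j2.1)² + 28.5(j2.1) + 1340] = ∠[1335.6 + j59.85] = 2.57°
∠G(j2.1) = −2.57° = -2.57°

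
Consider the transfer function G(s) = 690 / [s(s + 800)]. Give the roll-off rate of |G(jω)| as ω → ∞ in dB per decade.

-40 dB/decade

With 0 zeros and 2 poles, the high-frequency asymptotic slope is 20 × (0 − 2) = -40 dB/decade.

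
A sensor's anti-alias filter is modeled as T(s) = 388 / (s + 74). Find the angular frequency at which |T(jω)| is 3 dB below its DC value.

For a single-pole low-pass, the −3 dB point is at the pole: ω = 74 rad/s.

74 rad/s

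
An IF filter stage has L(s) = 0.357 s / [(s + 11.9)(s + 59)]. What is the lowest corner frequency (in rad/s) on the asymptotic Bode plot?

11.9 rad/s

Break frequencies occur at each pole and zero magnitude: 11.9 rad/s, 59 rad/s.
The lowest is 11.9 rad/s.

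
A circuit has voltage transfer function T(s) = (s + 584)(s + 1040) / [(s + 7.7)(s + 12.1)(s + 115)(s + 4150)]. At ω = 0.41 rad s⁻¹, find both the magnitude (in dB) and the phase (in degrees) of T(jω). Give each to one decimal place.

|T| = -37.3 dB, ∠T = -5.1 deg

|j0.41 + 584| = √(0.41² + 584²) = 584
|j0.41 + 1040| = √(0.41² + 1040²) = 1040
|j0.41 + 7.7| = √(0.41² + 7.7²) = 7.711
|j0.41 + 12.1| = √(0.41² + 12.1²) = 12.11
|j0.41 + 115| = √(0.41² + 115²) = 115
|j0.41 + 4150| = √(0.41² + 4150²) = 4150
|T(j0.41)| = 1 × 584 × 1040 / (7.711 × 12.11 × 115 × 4150) = 0.013632
20 log₁₀(0.013632) = -37.31 dB
∠(j0.41 + 584) = arctan(0.41/584) = 0.04°
∠(j0.41 + 1040) = arctan(0.41/1040) = 0.02°
∠(j0.41 + 7.7) = arctan(0.41/7.7) = 3.05°
∠(j0.41 + 12.1) = arctan(0.41/12.1) = 1.94°
∠(j0.41 + 115) = arctan(0.41/115) = 0.20°
∠(j0.41 + 4150) = arctan(0.41/4150) = 0.01°
∠T(j0.41) = 0.04° + 0.02° − (3.05° + 1.94° + 0.20° + 0.01°) = -5.14°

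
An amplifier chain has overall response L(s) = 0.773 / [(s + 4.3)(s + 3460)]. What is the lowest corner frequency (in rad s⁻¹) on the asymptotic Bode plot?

Break frequencies occur at each pole and zero magnitude: 4.3 rad s⁻¹, 3460 rad s⁻¹.
The lowest is 4.3 rad s⁻¹.

4.3 rad s⁻¹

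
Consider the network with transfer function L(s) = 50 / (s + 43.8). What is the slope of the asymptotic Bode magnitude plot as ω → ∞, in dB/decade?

With 0 zeros and 1 pole, the high-frequency asymptotic slope is 20 × (0 − 1) = -20 dB/decade.

-20 dB/decade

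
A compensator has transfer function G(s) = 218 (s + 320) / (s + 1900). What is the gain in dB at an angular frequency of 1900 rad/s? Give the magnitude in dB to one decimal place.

|j1900 + 320| = √(1900² + 320²) = 1927
|j1900 + 1900| = √(1900² + 1900²) = 2687
|G(j1900)| = 218 × 1927 / 2687 = 156.32
20 log₁₀(156.32) = 43.88 dB

43.9 dB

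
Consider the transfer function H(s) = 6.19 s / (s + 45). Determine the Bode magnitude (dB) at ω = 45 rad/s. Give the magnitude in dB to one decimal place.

12.8 dB

|j45| = 45
|j45 + 45| = √(45² + 45²) = 63.64
|H(j45)| = 6.19 × 45 / 63.64 = 4.377
20 log₁₀(4.377) = 12.82 dB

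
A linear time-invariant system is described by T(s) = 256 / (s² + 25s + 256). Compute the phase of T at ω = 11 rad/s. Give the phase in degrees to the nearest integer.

-64°

∠[(j11)² + 25(j11) + 256] = ∠[135 + j275] = 63.85°
∠T(j11) = −63.85° = -63.85°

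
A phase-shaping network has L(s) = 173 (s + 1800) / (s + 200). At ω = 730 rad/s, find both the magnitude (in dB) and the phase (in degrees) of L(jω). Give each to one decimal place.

|L| = 52.9 dB, ∠L = -52.6°

|j730 + 1800| = √(730² + 1800²) = 1942
|j730 + 200| = √(730² + 200²) = 756.9
|L(j730)| = 173 × 1942 / 756.9 = 443.96
20 log₁₀(443.96) = 52.95 dB
∠(j730 + 1800) = arctan(730/1800) = 22.08°
∠(j730 + 200) = arctan(730/200) = 74.68°
∠L(j730) = 22.08° − 74.68° = -52.60°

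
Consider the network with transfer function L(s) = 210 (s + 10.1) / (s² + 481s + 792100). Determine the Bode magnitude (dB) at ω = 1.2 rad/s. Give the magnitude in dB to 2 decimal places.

-51.38 dB

|j1.2 + 10.1| = √(1.2² + 10.1²) = 10.17
|(j1.2)² + 481(j1.2) + 792100| = |7.921e+05 + j577.2| = 7.921e+05
|L(j1.2)| = 210 × 10.17 / 7.921e+05 = 0.0026965
20 log₁₀(0.0026965) = -51.384 dB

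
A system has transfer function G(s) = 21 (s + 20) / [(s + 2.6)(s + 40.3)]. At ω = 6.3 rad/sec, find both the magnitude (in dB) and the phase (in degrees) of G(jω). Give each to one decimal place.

|j6.3 + 20| = √(6.3² + 20²) = 20.97
|j6.3 + 2.6| = √(6.3² + 2.6²) = 6.815
|j6.3 + 40.3| = √(6.3² + 40.3²) = 40.79
|G(j6.3)| = 21 × 20.97 / (6.815 × 40.79) = 1.584
20 log₁₀(1.584) = 4.00 dB
∠(j6.3 + 20) = arctan(6.3/20) = 17.48°
∠(j6.3 + 2.6) = arctan(6.3/2.6) = 67.57°
∠(j6.3 + 40.3) = arctan(6.3/40.3) = 8.88°
∠G(j6.3) = 17.48° − (67.57° + 8.88°) = -58.97°

|G| = 4.0 dB, ∠G = -59.0 deg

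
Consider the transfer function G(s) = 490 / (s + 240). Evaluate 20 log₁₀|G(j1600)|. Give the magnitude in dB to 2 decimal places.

-10.38 dB

|j1600 + 240| = √(1600² + 240²) = 1618
|G(j1600)| = 490 / 1618 = 0.30286
20 log₁₀(0.30286) = -10.375 dB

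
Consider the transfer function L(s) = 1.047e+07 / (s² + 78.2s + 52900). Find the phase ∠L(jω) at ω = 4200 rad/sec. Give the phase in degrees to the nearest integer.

∠[(j4200)² + 78.2(j4200) + 52900] = ∠[-1.7587e+07 + j3.2844e+05] = 178.93°
∠L(j4200) = −178.93° = -178.93°

-179 deg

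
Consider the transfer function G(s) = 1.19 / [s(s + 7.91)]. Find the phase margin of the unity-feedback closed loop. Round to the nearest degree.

Gain crossover: |G(jω)| = 1 at ω ≈ 0.15 rad/s.
∠G(j0.15) = −90° − arctan(0.15/7.91) ≈ -91.09°
PM = 180° + (-91.09°) = 88.91°

89°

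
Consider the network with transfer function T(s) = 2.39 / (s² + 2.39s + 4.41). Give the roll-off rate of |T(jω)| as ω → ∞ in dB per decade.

-40 dB/decade

With 0 zeros and 2 poles, the high-frequency asymptotic slope is 20 × (0 − 2) = -40 dB/decade.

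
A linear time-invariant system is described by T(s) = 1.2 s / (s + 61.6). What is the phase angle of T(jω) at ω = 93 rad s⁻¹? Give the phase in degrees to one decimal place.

33.5°

∠(j93) = 90.00°
∠(j93 + 61.6) = arctan(93/61.6) = 56.48°
∠T(j93) = 90.00° − 56.48° = 33.52°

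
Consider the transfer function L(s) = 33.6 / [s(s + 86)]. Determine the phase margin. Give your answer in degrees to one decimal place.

89.7 deg

Gain crossover: |L(jω)| = 1 at ω ≈ 0.391 rad/sec.
∠L(j0.391) = −90° − arctan(0.391/86) ≈ -90.26°
PM = 180° + (-90.26°) = 89.74°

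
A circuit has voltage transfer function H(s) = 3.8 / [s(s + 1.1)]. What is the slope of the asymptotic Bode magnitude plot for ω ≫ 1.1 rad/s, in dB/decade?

With 0 zeros and 2 poles, the high-frequency asymptotic slope is 20 × (0 − 2) = -40 dB/decade.

-40 dB/decade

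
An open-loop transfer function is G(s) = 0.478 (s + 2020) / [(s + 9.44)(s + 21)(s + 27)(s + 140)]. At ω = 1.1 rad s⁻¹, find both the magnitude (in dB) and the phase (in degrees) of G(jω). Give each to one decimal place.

|G| = -57.9 dB, ∠G = -12.4 deg

|j1.1 + 2020| = √(1.1² + 2020²) = 2020
|j1.1 + 9.44| = √(1.1² + 9.44²) = 9.504
|j1.1 + 21| = √(1.1² + 21²) = 21.03
|j1.1 + 27| = √(1.1² + 27²) = 27.02
|j1.1 + 140| = √(1.1² + 140²) = 140
|G(j1.1)| = 0.478 × 2020 / (9.504 × 21.03 × 27.02 × 140) = 0.001277
20 log₁₀(0.001277) = -57.88 dB
∠(j1.1 + 2020) = arctan(1.1/2020) = 0.03°
∠(j1.1 + 9.44) = arctan(1.1/9.44) = 6.65°
∠(j1.1 + 21) = arctan(1.1/21) = 3.00°
∠(j1.1 + 27) = arctan(1.1/27) = 2.33°
∠(j1.1 + 140) = arctan(1.1/140) = 0.45°
∠G(j1.1) = 0.03° − (6.65° + 3.00° + 2.33° + 0.45°) = -12.40°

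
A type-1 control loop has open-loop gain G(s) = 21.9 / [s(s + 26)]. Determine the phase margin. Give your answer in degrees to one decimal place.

Gain crossover: |G(jω)| = 1 at ω ≈ 0.842 rad/sec.
∠G(j0.842) = −90° − arctan(0.842/26) ≈ -91.85°
PM = 180° + (-91.85°) = 88.15°

88.1°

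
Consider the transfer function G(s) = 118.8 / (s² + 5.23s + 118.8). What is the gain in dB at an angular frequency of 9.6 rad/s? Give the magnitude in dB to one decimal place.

|(j9.6)² + 5.23(j9.6) + 118.8| = |26.64 + j50.208| = 56.84
|G(j9.6)| = 118.8 / 56.84 = 2.0902
20 log₁₀(2.0902) = 6.40 dB

6.4 dB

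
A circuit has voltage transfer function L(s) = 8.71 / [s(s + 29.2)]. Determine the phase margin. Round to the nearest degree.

Gain crossover: |L(jω)| = 1 at ω ≈ 0.298 rad/s.
∠L(j0.298) = −90° − arctan(0.298/29.2) ≈ -90.59°
PM = 180° + (-90.59°) = 89.41°

89°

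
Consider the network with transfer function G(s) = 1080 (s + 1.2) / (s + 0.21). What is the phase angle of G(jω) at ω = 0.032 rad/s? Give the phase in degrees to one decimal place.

∠(j0.032 + 1.2) = arctan(0.032/1.2) = 1.53°
∠(j0.032 + 0.21) = arctan(0.032/0.21) = 8.66°
∠G(j0.032) = 1.53° − 8.66° = -7.14°

-7.1°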